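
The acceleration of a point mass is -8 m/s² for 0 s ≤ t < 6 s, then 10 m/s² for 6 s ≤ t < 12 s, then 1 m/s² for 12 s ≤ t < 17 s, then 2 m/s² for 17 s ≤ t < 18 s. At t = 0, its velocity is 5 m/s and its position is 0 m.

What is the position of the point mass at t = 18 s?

-71.5 m

On each constant-a segment, Δv = aΔt and Δx = v₀Δt + ½aΔt²; chain segment to segment.
0–6 s: v starts 5 m/s; Δx = 5·6 + ½·-8·6² = -114 m; v ends -43 m/s.
6–12 s: v starts -43 m/s; Δx = -43·6 + ½·10·6² = -78 m; v ends 17 m/s.
12–17 s: v starts 17 m/s; Δx = 17·5 + ½·1·5² = 97.5 m; v ends 22 m/s.
17–18 s: v starts 22 m/s; Δx = 22·1 + ½·2·1² = 23 m; v ends 24 m/s.
x(18) = 0 + Σ Δx = -71.5 m.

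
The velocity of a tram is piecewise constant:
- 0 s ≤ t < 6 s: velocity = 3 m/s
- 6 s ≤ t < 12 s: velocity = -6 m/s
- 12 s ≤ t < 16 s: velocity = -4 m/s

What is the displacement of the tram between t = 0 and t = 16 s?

Displacement is the signed area under the v-t curve.
0–6 s: 3 × 6 = 18 m
6–12 s: -6 × 6 = -36 m
12–16 s: -4 × 4 = -16 m
Net displacement = -34 m

-34 m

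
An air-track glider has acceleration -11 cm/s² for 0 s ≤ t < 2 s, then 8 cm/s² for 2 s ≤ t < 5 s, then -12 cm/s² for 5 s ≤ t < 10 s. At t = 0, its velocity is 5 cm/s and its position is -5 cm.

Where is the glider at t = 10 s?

On each constant-a segment, Δv = aΔt and Δx = v₀Δt + ½aΔt²; chain segment to segment.
0–2 s: v starts 5 cm/s; Δx = 5·2 + ½·-11·2² = -12 cm; v ends -17 cm/s.
2–5 s: v starts -17 cm/s; Δx = -17·3 + ½·8·3² = -15 cm; v ends 7 cm/s.
5–10 s: v starts 7 cm/s; Δx = 7·5 + ½·-12·5² = -115 cm; v ends -53 cm/s.
x(10) = -5 + Σ Δx = -147 cm.

-147 cm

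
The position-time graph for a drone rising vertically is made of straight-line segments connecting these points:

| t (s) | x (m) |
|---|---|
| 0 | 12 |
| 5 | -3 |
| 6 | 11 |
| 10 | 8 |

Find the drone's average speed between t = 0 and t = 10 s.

3.2 m/s

Average speed = (total path length)/(elapsed time); on a piecewise-linear x-t graph the path length is Σ|Δx|.
0–5 s: |Δx| = |-3 − 12| = 15 m
5–6 s: |Δx| = |11 − -3| = 14 m
6–10 s: |Δx| = |8 − 11| = 3 m
Total path = 32 m; average speed = 32/10 = 3.2 m/s.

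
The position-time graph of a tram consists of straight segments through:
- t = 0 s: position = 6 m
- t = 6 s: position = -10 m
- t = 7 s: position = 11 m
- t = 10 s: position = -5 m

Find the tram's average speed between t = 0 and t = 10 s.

5.3 m/s

Average speed = (total path length)/(elapsed time); on a piecewise-linear x-t graph the path length is Σ|Δx|.
0–6 s: |Δx| = |-10 − 6| = 16 m
6–7 s: |Δx| = |11 − -10| = 21 m
7–10 s: |Δx| = |-5 − 11| = 16 m
Total path = 53 m; average speed = 53/10 = 5.3 m/s.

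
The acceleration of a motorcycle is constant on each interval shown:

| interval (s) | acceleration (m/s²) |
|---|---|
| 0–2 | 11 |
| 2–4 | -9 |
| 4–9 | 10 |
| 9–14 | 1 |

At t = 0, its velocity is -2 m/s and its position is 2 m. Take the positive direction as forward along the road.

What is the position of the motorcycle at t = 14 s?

449.5 m

On each constant-a segment, Δv = aΔt and Δx = v₀Δt + ½aΔt²; chain segment to segment.
0–2 s: v starts -2 m/s; Δx = -2·2 + ½·11·2² = 18 m; v ends 20 m/s.
2–4 s: v starts 20 m/s; Δx = 20·2 + ½·-9·2² = 22 m; v ends 2 m/s.
4–9 s: v starts 2 m/s; Δx = 2·5 + ½·10·5² = 135 m; v ends 52 m/s.
9–14 s: v starts 52 m/s; Δx = 52·5 + ½·1·5² = 272.5 m; v ends 57 m/s.
x(14) = 2 + Σ Δx = 449.5 m.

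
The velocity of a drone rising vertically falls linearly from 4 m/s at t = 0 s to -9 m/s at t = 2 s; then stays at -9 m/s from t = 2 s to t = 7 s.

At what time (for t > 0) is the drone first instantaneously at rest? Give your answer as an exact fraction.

t = 8/13 s

v changes sign on 0–2 s (from 4 to -9); the graph is linear there, so v = 0 at t = 0 + (-4)·(2 − 0)/(-9 − 4) = 8/13 s.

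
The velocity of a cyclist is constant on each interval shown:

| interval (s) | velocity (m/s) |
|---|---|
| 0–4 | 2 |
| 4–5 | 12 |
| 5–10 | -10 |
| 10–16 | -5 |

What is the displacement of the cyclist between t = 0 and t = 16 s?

-60 m

Net displacement equals the area under the velocity-time graph (areas below the axis count negative).
0–4 s: 2 × 4 = 8 m
4–5 s: 12 × 1 = 12 m
5–10 s: -10 × 5 = -50 m
10–16 s: -5 × 6 = -30 m
Net displacement = -60 m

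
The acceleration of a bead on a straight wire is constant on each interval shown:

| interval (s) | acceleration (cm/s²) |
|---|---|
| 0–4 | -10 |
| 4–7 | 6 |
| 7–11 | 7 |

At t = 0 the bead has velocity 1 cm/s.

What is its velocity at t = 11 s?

Δv equals the area under the a-t graph; then v = v₀ + Δv.
0–4 s: -10 × 4 = -40 cm/s
4–7 s: 6 × 3 = 18 cm/s
7–11 s: 7 × 4 = 28 cm/s
Δv = 6 cm/s, so v(11) = 1 + (6) = 7 cm/s.

7 cm/s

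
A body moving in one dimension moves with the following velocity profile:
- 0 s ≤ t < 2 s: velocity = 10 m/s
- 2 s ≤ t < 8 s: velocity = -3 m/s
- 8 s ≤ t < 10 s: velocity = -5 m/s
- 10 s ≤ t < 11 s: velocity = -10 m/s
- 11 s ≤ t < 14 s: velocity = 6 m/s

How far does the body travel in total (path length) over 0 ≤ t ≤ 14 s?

Distance (not displacement) is the total path length: add the absolute areas under v-t.
0–2 s: |10| × 2 = 20 m
2–8 s: |-3| × 6 = 18 m
8–10 s: |-5| × 2 = 10 m
10–11 s: |-10| × 1 = 10 m
11–14 s: |6| × 3 = 18 m
Total distance = 76 m

76 m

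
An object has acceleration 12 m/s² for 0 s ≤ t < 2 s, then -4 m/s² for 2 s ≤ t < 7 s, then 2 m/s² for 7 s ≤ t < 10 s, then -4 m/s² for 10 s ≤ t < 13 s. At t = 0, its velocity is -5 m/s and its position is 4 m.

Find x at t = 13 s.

On each constant-a segment, Δv = aΔt and Δx = v₀Δt + ½aΔt²; chain segment to segment.
0–2 s: v starts -5 m/s; Δx = -5·2 + ½·12·2² = 14 m; v ends 19 m/s.
2–7 s: v starts 19 m/s; Δx = 19·5 + ½·-4·5² = 45 m; v ends -1 m/s.
7–10 s: v starts -1 m/s; Δx = -1·3 + ½·2·3² = 6 m; v ends 5 m/s.
10–13 s: v starts 5 m/s; Δx = 5·3 + ½·-4·3² = -3 m; v ends -7 m/s.
x(13) = 4 + Σ Δx = 66 m.

66 m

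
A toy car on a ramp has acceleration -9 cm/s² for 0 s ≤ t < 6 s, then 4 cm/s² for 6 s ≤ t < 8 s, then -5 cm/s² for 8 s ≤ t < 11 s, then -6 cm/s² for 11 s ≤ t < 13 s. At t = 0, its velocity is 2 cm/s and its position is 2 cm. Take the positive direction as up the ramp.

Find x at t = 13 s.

On each constant-a segment, Δv = aΔt and Δx = v₀Δt + ½aΔt²; chain segment to segment.
0–6 s: v starts 2 cm/s; Δx = 2·6 + ½·-9·6² = -150 cm; v ends -52 cm/s.
6–8 s: v starts -52 cm/s; Δx = -52·2 + ½·4·2² = -96 cm; v ends -44 cm/s.
8–11 s: v starts -44 cm/s; Δx = -44·3 + ½·-5·3² = -154.5 cm; v ends -59 cm/s.
11–13 s: v starts -59 cm/s; Δx = -59·2 + ½·-6·2² = -130 cm; v ends -71 cm/s.
x(13) = 2 + Σ Δx = -528.5 cm.

-528.5 cm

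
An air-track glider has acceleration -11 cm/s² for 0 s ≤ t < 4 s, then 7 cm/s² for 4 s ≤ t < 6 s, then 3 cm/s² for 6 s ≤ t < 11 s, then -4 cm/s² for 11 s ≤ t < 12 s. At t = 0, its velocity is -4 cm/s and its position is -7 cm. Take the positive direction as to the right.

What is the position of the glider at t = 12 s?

-346.5 cm

On each constant-a segment, Δv = aΔt and Δx = v₀Δt + ½aΔt²; chain segment to segment.
0–4 s: v starts -4 cm/s; Δx = -4·4 + ½·-11·4² = -104 cm; v ends -48 cm/s.
4–6 s: v starts -48 cm/s; Δx = -48·2 + ½·7·2² = -82 cm; v ends -34 cm/s.
6–11 s: v starts -34 cm/s; Δx = -34·5 + ½·3·5² = -132.5 cm; v ends -19 cm/s.
11–12 s: v starts -19 cm/s; Δx = -19·1 + ½·-4·1² = -21 cm; v ends -23 cm/s.
x(12) = -7 + Σ Δx = -346.5 cm.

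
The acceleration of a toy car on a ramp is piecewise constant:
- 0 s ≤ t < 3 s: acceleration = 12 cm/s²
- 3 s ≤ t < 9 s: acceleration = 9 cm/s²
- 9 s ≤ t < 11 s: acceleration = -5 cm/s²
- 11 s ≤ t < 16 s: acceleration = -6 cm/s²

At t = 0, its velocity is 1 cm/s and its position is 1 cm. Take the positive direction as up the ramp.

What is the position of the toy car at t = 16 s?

On each constant-a segment, Δv = aΔt and Δx = v₀Δt + ½aΔt²; chain segment to segment.
0–3 s: v starts 1 cm/s; Δx = 1·3 + ½·12·3² = 57 cm; v ends 37 cm/s.
3–9 s: v starts 37 cm/s; Δx = 37·6 + ½·9·6² = 384 cm; v ends 91 cm/s.
9–11 s: v starts 91 cm/s; Δx = 91·2 + ½·-5·2² = 172 cm; v ends 81 cm/s.
11–16 s: v starts 81 cm/s; Δx = 81·5 + ½·-6·5² = 330 cm; v ends 51 cm/s.
x(16) = 1 + Σ Δx = 944 cm.

944 cm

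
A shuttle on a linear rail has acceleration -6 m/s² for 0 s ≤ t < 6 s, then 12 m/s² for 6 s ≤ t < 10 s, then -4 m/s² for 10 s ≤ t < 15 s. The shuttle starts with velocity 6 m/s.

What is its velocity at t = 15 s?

-2 m/s

Δv equals the area under the a-t graph; then v = v₀ + Δv.
0–6 s: -6 × 6 = -36 m/s
6–10 s: 12 × 4 = 48 m/s
10–15 s: -4 × 5 = -20 m/s
Δv = -8 m/s, so v(15) = 6 + (-8) = -2 m/s.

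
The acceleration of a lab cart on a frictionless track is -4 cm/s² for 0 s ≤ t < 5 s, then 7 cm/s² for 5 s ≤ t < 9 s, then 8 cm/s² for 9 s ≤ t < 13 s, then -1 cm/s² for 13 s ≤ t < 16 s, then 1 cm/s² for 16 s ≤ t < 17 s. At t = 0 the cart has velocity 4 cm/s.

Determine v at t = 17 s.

42 cm/s

Δv equals the area under the a-t graph; then v = v₀ + Δv.
0–5 s: -4 × 5 = -20 cm/s
5–9 s: 7 × 4 = 28 cm/s
9–13 s: 8 × 4 = 32 cm/s
13–16 s: -1 × 3 = -3 cm/s
16–17 s: 1 × 1 = 1 cm/s
Δv = 38 cm/s, so v(17) = 4 + (38) = 42 cm/s.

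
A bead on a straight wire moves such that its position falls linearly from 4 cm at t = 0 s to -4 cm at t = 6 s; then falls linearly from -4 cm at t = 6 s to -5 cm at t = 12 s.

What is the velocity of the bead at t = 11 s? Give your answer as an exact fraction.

-1/6 cm/s

Velocity is the slope of the x-t graph on 6–12 s: (-5 − -4)/(12 − 6) = -1/6 cm/s.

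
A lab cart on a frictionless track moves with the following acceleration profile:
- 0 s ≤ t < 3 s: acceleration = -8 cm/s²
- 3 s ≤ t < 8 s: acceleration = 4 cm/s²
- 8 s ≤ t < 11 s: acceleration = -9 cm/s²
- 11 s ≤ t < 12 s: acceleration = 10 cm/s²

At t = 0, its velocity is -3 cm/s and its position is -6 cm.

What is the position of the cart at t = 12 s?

On each constant-a segment, Δv = aΔt and Δx = v₀Δt + ½aΔt²; chain segment to segment.
0–3 s: v starts -3 cm/s; Δx = -3·3 + ½·-8·3² = -45 cm; v ends -27 cm/s.
3–8 s: v starts -27 cm/s; Δx = -27·5 + ½·4·5² = -85 cm; v ends -7 cm/s.
8–11 s: v starts -7 cm/s; Δx = -7·3 + ½·-9·3² = -61.5 cm; v ends -34 cm/s.
11–12 s: v starts -34 cm/s; Δx = -34·1 + ½·10·1² = -29 cm; v ends -24 cm/s.
x(12) = -6 + Σ Δx = -226.5 cm.

-226.5 cm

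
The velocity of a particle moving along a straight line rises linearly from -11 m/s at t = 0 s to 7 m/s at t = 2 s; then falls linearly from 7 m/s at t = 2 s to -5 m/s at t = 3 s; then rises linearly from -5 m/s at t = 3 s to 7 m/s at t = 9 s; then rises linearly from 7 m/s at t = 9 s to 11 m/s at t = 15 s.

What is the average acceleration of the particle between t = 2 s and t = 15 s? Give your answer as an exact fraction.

4/13 m/s²

Average acceleration = Δv/Δt = (11 − 7)/(15 − 2) = 4/13 m/s².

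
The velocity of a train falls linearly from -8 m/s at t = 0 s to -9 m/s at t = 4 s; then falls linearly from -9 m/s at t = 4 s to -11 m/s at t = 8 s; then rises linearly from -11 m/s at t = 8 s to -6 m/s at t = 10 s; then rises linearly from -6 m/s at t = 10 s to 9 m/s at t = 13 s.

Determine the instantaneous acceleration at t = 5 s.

Acceleration is the slope of the v-t graph on 4–8 s: (-11 − -9)/(8 − 4) = -0.5 m/s².

-0.5 m/s²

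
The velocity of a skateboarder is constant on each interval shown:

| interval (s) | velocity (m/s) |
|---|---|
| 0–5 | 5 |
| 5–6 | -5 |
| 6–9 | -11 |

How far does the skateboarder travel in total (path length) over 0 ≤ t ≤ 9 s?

63 m

Total distance travelled is ∫|v| dt — sum the magnitudes of each area piece.
0–5 s: |5| × 5 = 25 m
5–6 s: |-5| × 1 = 5 m
6–9 s: |-11| × 3 = 33 m
Total distance = 63 m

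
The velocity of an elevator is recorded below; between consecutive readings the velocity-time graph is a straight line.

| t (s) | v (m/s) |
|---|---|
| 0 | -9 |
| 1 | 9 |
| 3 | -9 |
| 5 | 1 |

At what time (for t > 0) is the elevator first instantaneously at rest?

t = 0.5 s

v changes sign on 0–1 s (from -9 to 9); the graph is linear there, so v = 0 at t = 0 + (9)·(1 − 0)/(9 − -9) = 0.5 s.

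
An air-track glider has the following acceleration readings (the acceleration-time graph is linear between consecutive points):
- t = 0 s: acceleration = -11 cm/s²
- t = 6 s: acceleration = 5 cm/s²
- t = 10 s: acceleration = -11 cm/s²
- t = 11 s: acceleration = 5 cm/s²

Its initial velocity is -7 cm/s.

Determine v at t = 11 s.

Δv equals the area under the a-t graph; then v = v₀ + Δv.
0–6 s: ½(-11 + 5)(6) = -18 cm/s
6–10 s: ½(5 + -11)(4) = -12 cm/s
10–11 s: ½(-11 + 5)(1) = -3 cm/s
Δv = -33 cm/s, so v(11) = -7 + (-33) = -40 cm/s.

-40 cm/s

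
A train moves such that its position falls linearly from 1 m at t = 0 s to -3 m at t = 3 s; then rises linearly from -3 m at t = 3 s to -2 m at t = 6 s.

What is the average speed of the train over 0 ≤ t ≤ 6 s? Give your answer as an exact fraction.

Average speed = (total path length)/(elapsed time); on a piecewise-linear x-t graph the path length is Σ|Δx|.
0–3 s: |Δx| = |-3 − 1| = 4 m
3–6 s: |Δx| = |-2 − -3| = 1 m
Total path = 5 m; average speed = 5/6 = 5/6 m/s.

5/6 m/s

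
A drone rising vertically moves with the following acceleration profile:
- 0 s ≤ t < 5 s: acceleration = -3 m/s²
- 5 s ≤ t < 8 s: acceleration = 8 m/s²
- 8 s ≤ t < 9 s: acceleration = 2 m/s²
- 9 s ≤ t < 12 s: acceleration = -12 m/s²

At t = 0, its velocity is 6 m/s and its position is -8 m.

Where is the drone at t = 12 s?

6.5 m

On each constant-a segment, Δv = aΔt and Δx = v₀Δt + ½aΔt²; chain segment to segment.
0–5 s: v starts 6 m/s; Δx = 6·5 + ½·-3·5² = -7.5 m; v ends -9 m/s.
5–8 s: v starts -9 m/s; Δx = -9·3 + ½·8·3² = 9 m; v ends 15 m/s.
8–9 s: v starts 15 m/s; Δx = 15·1 + ½·2·1² = 16 m; v ends 17 m/s.
9–12 s: v starts 17 m/s; Δx = 17·3 + ½·-12·3² = -3 m; v ends -19 m/s.
x(12) = -8 + Σ Δx = 6.5 m.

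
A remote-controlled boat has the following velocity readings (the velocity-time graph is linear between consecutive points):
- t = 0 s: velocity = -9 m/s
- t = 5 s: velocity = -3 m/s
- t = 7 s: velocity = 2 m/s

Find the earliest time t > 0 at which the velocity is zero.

v changes sign on 5–7 s (from -3 to 2); the graph is linear there, so v = 0 at t = 5 + (3)·(7 − 5)/(2 − -3) = 6.2 s.

t = 6.2 s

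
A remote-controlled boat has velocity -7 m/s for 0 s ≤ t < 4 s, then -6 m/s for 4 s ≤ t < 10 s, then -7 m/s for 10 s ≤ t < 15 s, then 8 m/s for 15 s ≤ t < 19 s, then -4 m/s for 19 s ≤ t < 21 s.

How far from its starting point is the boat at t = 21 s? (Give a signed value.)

-75 m

Net displacement equals the area under the velocity-time graph (areas below the axis count negative).
0–4 s: -7 × 4 = -28 m
4–10 s: -6 × 6 = -36 m
10–15 s: -7 × 5 = -35 m
15–19 s: 8 × 4 = 32 m
19–21 s: -4 × 2 = -8 m
Net displacement = -75 m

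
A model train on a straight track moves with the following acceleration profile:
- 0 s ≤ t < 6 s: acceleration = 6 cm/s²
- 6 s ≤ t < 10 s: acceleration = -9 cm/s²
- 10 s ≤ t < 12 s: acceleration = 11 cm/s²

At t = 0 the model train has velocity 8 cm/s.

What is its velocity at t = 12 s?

Δv equals the area under the a-t graph; then v = v₀ + Δv.
0–6 s: 6 × 6 = 36 cm/s
6–10 s: -9 × 4 = -36 cm/s
10–12 s: 11 × 2 = 22 cm/s
Δv = 22 cm/s, so v(12) = 8 + (22) = 30 cm/s.

30 cm/s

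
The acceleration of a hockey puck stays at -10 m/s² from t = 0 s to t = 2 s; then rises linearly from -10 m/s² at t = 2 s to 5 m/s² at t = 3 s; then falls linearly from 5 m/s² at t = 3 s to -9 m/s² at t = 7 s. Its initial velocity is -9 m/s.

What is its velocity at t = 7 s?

Δv equals the area under the a-t graph; then v = v₀ + Δv.
0–2 s: -10 × 2 = -20 m/s
2–3 s: ½(-10 + 5)(1) = -2.5 m/s
3–7 s: ½(5 + -9)(4) = -8 m/s
Δv = -30.5 m/s, so v(7) = -9 + (-30.5) = -39.5 m/s.

-39.5 m/s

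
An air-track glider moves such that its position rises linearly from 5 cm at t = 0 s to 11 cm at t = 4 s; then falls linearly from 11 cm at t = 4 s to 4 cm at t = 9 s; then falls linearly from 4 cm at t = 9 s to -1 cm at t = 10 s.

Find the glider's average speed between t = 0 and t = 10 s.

1.8 cm/s

Average speed = (total path length)/(elapsed time); on a piecewise-linear x-t graph the path length is Σ|Δx|.
0–4 s: |Δx| = |11 − 5| = 6 cm
4–9 s: |Δx| = |4 − 11| = 7 cm
9–10 s: |Δx| = |-1 − 4| = 5 cm
Total path = 18 cm; average speed = 18/10 = 1.8 cm/s.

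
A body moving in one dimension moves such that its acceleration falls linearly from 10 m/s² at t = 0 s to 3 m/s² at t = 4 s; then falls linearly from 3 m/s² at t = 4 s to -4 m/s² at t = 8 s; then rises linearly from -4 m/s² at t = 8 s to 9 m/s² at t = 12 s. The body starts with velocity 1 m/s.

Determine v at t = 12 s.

35 m/s

Δv equals the area under the a-t graph; then v = v₀ + Δv.
0–4 s: ½(10 + 3)(4) = 26 m/s
4–8 s: ½(3 + -4)(4) = -2 m/s
8–12 s: ½(-4 + 9)(4) = 10 m/s
Δv = 34 m/s, so v(12) = 1 + (34) = 35 m/s.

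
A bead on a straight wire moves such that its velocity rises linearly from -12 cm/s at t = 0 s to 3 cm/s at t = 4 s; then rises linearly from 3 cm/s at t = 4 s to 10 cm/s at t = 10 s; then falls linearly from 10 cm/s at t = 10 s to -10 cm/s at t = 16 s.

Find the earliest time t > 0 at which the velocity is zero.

v changes sign on 0–4 s (from -12 to 3); the graph is linear there, so v = 0 at t = 0 + (12)·(4 − 0)/(3 − -12) = 3.2 s.

t = 3.2 s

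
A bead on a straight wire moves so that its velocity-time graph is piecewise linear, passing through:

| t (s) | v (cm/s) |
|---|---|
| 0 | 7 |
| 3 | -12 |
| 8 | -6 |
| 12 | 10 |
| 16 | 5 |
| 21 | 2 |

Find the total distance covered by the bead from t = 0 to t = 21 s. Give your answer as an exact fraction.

2370/19 cm

Total distance travelled is ∫|v| dt — sum the magnitudes of each area piece.
0–3 s: v = 0 at t = 21/19 s; triangle areas 147/38 + 216/19 = 579/38 cm
3–8 s: |½(-12 + -6)(5)| = 45 cm
8–12 s: v = 0 at t = 9.5 s; triangle areas 4.5 + 12.5 = 17 cm
12–16 s: |½(10 + 5)(4)| = 30 cm
16–21 s: |½(5 + 2)(5)| = 17.5 cm
Total distance = 2370/19 cm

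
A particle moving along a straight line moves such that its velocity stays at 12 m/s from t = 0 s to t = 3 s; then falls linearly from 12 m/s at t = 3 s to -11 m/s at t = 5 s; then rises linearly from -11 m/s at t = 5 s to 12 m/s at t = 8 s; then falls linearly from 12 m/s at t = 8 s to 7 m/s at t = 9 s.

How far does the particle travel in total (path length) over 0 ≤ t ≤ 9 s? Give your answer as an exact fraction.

1709/23 m

Total distance travelled is ∫|v| dt — sum the magnitudes of each area piece.
0–3 s: |12| × 3 = 36 m
3–5 s: v = 0 at t = 93/23 s; triangle areas 144/23 + 121/23 = 265/23 m
5–8 s: v = 0 at t = 148/23 s; triangle areas 363/46 + 216/23 = 795/46 m
8–9 s: |½(12 + 7)(1)| = 9.5 m
Total distance = 1709/23 m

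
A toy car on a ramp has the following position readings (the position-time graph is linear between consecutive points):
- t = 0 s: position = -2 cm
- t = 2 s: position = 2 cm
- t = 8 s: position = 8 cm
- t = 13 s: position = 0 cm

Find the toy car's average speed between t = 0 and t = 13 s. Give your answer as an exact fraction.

18/13 cm/s

Average speed = (total path length)/(elapsed time); on a piecewise-linear x-t graph the path length is Σ|Δx|.
0–2 s: |Δx| = |2 − -2| = 4 cm
2–8 s: |Δx| = |8 − 2| = 6 cm
8–13 s: |Δx| = |0 − 8| = 8 cm
Total path = 18 cm; average speed = 18/13 = 18/13 cm/s.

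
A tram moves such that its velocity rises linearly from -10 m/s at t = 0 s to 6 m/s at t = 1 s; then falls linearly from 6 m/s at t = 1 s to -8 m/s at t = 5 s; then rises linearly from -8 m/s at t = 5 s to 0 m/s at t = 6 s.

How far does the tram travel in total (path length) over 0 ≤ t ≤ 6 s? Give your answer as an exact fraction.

Distance (not displacement) is the total path length: add the absolute areas under v-t.
0–1 s: v = 0 at t = 0.625 s; triangle areas 3.125 + 1.125 = 4.25 m
1–5 s: v = 0 at t = 19/7 s; triangle areas 36/7 + 64/7 = 100/7 m
5–6 s: |½(-8 + 0)(1)| = 4 m
Total distance = 631/28 m

631/28 m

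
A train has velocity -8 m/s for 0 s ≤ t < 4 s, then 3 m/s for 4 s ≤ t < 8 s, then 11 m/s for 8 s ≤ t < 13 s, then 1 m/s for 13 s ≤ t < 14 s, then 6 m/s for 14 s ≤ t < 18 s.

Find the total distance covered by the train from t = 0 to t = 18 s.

124 m

Distance (not displacement) is the total path length: add the absolute areas under v-t.
0–4 s: |-8| × 4 = 32 m
4–8 s: |3| × 4 = 12 m
8–13 s: |11| × 5 = 55 m
13–14 s: |1| × 1 = 1 m
14–18 s: |6| × 4 = 24 m
Total distance = 124 m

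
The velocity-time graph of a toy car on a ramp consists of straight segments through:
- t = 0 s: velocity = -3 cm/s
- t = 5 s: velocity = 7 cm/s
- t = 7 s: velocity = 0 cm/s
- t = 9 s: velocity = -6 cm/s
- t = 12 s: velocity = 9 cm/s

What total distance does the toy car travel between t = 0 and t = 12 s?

39.2 cm

Distance (not displacement) is the total path length: add the absolute areas under v-t.
0–5 s: v = 0 at t = 1.5 s; triangle areas 2.25 + 12.25 = 14.5 cm
5–7 s: |½(7 + 0)(2)| = 7 cm
7–9 s: |½(0 + -6)(2)| = 6 cm
9–12 s: v = 0 at t = 10.2 s; triangle areas 3.6 + 8.1 = 11.7 cm
Total distance = 39.2 cm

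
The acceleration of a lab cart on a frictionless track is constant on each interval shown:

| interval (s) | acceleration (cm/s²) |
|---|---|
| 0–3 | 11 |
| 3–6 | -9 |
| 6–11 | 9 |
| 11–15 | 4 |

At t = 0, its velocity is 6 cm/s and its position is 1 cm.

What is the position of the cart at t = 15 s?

577.5 cm

On each constant-a segment, Δv = aΔt and Δx = v₀Δt + ½aΔt²; chain segment to segment.
0–3 s: v starts 6 cm/s; Δx = 6·3 + ½·11·3² = 67.5 cm; v ends 39 cm/s.
3–6 s: v starts 39 cm/s; Δx = 39·3 + ½·-9·3² = 76.5 cm; v ends 12 cm/s.
6–11 s: v starts 12 cm/s; Δx = 12·5 + ½·9·5² = 172.5 cm; v ends 57 cm/s.
11–15 s: v starts 57 cm/s; Δx = 57·4 + ½·4·4² = 260 cm; v ends 73 cm/s.
x(15) = 1 + Σ Δx = 577.5 cm.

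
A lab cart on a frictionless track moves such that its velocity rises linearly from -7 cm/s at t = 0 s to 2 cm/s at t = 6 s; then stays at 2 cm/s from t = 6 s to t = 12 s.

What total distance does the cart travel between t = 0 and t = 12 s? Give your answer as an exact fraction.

Distance (not displacement) is the total path length: add the absolute areas under v-t.
0–6 s: v = 0 at t = 14/3 s; triangle areas 49/3 + 4/3 = 53/3 cm
6–12 s: |2| × 6 = 12 cm
Total distance = 89/3 cm

89/3 cm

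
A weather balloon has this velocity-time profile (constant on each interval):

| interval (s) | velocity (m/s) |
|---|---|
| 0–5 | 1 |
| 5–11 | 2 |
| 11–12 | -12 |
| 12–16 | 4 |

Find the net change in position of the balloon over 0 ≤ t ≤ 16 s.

Displacement is the signed area under the v-t curve.
0–5 s: 1 × 5 = 5 m
5–11 s: 2 × 6 = 12 m
11–12 s: -12 × 1 = -12 m
12–16 s: 4 × 4 = 16 m
Net displacement = 21 m

21 m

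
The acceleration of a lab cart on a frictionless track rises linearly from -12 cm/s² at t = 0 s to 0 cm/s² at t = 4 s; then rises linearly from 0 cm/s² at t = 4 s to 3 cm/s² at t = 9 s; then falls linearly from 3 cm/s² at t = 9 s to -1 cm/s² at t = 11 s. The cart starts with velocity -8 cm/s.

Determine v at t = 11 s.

-22.5 cm/s

Δv equals the area under the a-t graph; then v = v₀ + Δv.
0–4 s: ½(-12 + 0)(4) = -24 cm/s
4–9 s: ½(0 + 3)(5) = 7.5 cm/s
9–11 s: ½(3 + -1)(2) = 2 cm/s
Δv = -14.5 cm/s, so v(11) = -8 + (-14.5) = -22.5 cm/s.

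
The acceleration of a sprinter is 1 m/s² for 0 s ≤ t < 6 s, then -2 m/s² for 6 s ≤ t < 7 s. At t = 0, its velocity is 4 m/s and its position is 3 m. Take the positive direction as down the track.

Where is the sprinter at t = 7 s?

On each constant-a segment, Δv = aΔt and Δx = v₀Δt + ½aΔt²; chain segment to segment.
0–6 s: v starts 4 m/s; Δx = 4·6 + ½·1·6² = 42 m; v ends 10 m/s.
6–7 s: v starts 10 m/s; Δx = 10·1 + ½·-2·1² = 9 m; v ends 8 m/s.
x(7) = 3 + Σ Δx = 54 m.

54 m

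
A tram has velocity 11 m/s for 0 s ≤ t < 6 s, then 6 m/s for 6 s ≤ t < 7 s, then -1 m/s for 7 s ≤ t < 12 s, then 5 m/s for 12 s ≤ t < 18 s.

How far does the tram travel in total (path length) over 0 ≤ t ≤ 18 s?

107 m

Distance (not displacement) is the total path length: add the absolute areas under v-t.
0–6 s: |11| × 6 = 66 m
6–7 s: |6| × 1 = 6 m
7–12 s: |-1| × 5 = 5 m
12–18 s: |5| × 6 = 30 m
Total distance = 107 m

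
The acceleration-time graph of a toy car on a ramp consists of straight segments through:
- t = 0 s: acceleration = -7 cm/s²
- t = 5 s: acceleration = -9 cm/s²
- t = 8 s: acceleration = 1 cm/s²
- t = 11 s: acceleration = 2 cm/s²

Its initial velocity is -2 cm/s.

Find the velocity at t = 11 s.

-49.5 cm/s

Δv equals the area under the a-t graph; then v = v₀ + Δv.
0–5 s: ½(-7 + -9)(5) = -40 cm/s
5–8 s: ½(-9 + 1)(3) = -12 cm/s
8–11 s: ½(1 + 2)(3) = 4.5 cm/s
Δv = -47.5 cm/s, so v(11) = -2 + (-47.5) = -49.5 cm/s.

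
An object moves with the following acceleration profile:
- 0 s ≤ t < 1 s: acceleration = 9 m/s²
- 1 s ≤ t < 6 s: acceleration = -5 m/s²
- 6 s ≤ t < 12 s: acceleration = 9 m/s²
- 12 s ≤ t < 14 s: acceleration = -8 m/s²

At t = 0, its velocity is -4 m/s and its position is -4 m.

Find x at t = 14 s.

53 m

On each constant-a segment, Δv = aΔt and Δx = v₀Δt + ½aΔt²; chain segment to segment.
0–1 s: v starts -4 m/s; Δx = -4·1 + ½·9·1² = 0.5 m; v ends 5 m/s.
1–6 s: v starts 5 m/s; Δx = 5·5 + ½·-5·5² = -37.5 m; v ends -20 m/s.
6–12 s: v starts -20 m/s; Δx = -20·6 + ½·9·6² = 42 m; v ends 34 m/s.
12–14 s: v starts 34 m/s; Δx = 34·2 + ½·-8·2² = 52 m; v ends 18 m/s.
x(14) = -4 + Σ Δx = 53 m.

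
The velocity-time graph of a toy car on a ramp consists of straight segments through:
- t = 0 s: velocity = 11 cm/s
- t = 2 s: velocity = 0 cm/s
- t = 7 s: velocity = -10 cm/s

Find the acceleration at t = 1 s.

-5.5 cm/s²

Acceleration is the slope of the v-t graph on 0–2 s: (0 − 11)/(2 − 0) = -5.5 cm/s².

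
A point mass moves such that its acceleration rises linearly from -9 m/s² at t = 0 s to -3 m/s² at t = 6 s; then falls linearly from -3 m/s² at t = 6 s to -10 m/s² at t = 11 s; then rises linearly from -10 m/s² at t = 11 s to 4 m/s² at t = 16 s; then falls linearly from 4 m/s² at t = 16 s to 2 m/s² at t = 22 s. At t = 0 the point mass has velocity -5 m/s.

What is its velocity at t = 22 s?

Δv equals the area under the a-t graph; then v = v₀ + Δv.
0–6 s: ½(-9 + -3)(6) = -36 m/s
6–11 s: ½(-3 + -10)(5) = -32.5 m/s
11–16 s: ½(-10 + 4)(5) = -15 m/s
16–22 s: ½(4 + 2)(6) = 18 m/s
Δv = -65.5 m/s, so v(22) = -5 + (-65.5) = -70.5 m/s.

-70.5 m/s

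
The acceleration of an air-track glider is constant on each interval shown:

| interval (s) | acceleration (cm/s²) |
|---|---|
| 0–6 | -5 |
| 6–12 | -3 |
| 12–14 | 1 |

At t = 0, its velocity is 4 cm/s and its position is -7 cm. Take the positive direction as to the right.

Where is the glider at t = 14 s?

On each constant-a segment, Δv = aΔt and Δx = v₀Δt + ½aΔt²; chain segment to segment.
0–6 s: v starts 4 cm/s; Δx = 4·6 + ½·-5·6² = -66 cm; v ends -26 cm/s.
6–12 s: v starts -26 cm/s; Δx = -26·6 + ½·-3·6² = -210 cm; v ends -44 cm/s.
12–14 s: v starts -44 cm/s; Δx = -44·2 + ½·1·2² = -86 cm; v ends -42 cm/s.
x(14) = -7 + Σ Δx = -369 cm.

-369 cm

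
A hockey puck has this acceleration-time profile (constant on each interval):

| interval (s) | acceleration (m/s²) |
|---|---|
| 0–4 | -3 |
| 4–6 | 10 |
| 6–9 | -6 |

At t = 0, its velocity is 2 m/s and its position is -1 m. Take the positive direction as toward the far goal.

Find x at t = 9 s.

On each constant-a segment, Δv = aΔt and Δx = v₀Δt + ½aΔt²; chain segment to segment.
0–4 s: v starts 2 m/s; Δx = 2·4 + ½·-3·4² = -16 m; v ends -10 m/s.
4–6 s: v starts -10 m/s; Δx = -10·2 + ½·10·2² = 0 m; v ends 10 m/s.
6–9 s: v starts 10 m/s; Δx = 10·3 + ½·-6·3² = 3 m; v ends -8 m/s.
x(9) = -1 + Σ Δx = -14 m.

-14 m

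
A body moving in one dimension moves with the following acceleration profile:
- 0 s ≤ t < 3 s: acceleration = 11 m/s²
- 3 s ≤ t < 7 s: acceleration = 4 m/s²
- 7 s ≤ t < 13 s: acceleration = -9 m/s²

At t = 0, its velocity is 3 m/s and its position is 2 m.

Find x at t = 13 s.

On each constant-a segment, Δv = aΔt and Δx = v₀Δt + ½aΔt²; chain segment to segment.
0–3 s: v starts 3 m/s; Δx = 3·3 + ½·11·3² = 58.5 m; v ends 36 m/s.
3–7 s: v starts 36 m/s; Δx = 36·4 + ½·4·4² = 176 m; v ends 52 m/s.
7–13 s: v starts 52 m/s; Δx = 52·6 + ½·-9·6² = 150 m; v ends -2 m/s.
x(13) = 2 + Σ Δx = 386.5 m.

386.5 m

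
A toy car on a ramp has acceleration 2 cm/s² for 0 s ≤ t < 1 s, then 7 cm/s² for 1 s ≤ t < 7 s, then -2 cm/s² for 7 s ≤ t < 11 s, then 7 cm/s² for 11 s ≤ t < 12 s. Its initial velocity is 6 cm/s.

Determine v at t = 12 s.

49 cm/s

Δv equals the area under the a-t graph; then v = v₀ + Δv.
0–1 s: 2 × 1 = 2 cm/s
1–7 s: 7 × 6 = 42 cm/s
7–11 s: -2 × 4 = -8 cm/s
11–12 s: 7 × 1 = 7 cm/s
Δv = 43 cm/s, so v(12) = 6 + (43) = 49 cm/s.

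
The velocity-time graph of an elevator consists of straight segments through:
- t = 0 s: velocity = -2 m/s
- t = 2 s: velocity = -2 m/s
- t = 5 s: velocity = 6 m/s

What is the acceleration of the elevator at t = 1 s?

0 m/s²

Acceleration is the slope of the v-t graph on 0–2 s: (-2 − -2)/(2 − 0) = 0 m/s².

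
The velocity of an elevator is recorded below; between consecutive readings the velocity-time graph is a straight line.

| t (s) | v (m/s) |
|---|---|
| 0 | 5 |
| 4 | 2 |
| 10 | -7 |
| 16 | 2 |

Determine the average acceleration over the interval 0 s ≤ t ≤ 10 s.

Average acceleration = Δv/Δt = (-7 − 5)/(10 − 0) = -1.2 m/s².

-1.2 m/s²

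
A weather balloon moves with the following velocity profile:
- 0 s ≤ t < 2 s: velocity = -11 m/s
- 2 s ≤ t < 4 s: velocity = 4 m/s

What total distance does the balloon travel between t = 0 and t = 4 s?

Total distance travelled is ∫|v| dt — sum the magnitudes of each area piece.
0–2 s: |-11| × 2 = 22 m
2–4 s: |4| × 2 = 8 m
Total distance = 30 m

30 m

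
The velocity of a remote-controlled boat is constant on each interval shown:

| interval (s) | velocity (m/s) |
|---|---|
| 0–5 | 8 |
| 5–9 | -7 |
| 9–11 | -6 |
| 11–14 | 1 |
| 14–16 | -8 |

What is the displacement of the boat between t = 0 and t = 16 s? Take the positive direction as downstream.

Net displacement equals the area under the velocity-time graph (areas below the axis count negative).
0–5 s: 8 × 5 = 40 m
5–9 s: -7 × 4 = -28 m
9–11 s: -6 × 2 = -12 m
11–14 s: 1 × 3 = 3 m
14–16 s: -8 × 2 = -16 m
Net displacement = -13 m

-13 m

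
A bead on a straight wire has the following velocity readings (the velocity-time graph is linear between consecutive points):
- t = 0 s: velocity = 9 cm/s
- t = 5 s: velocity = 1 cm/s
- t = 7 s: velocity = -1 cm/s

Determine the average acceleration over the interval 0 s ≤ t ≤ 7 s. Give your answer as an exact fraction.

-10/7 cm/s²

Average acceleration = Δv/Δt = (-1 − 9)/(7 − 0) = -10/7 cm/s².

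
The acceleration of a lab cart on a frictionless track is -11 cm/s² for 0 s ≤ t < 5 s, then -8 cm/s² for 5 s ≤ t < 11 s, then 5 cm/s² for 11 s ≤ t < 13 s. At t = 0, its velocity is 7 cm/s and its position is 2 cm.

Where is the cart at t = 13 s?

-714.5 cm

On each constant-a segment, Δv = aΔt and Δx = v₀Δt + ½aΔt²; chain segment to segment.
0–5 s: v starts 7 cm/s; Δx = 7·5 + ½·-11·5² = -102.5 cm; v ends -48 cm/s.
5–11 s: v starts -48 cm/s; Δx = -48·6 + ½·-8·6² = -432 cm; v ends -96 cm/s.
11–13 s: v starts -96 cm/s; Δx = -96·2 + ½·5·2² = -182 cm; v ends -86 cm/s.
x(13) = 2 + Σ Δx = -714.5 cm.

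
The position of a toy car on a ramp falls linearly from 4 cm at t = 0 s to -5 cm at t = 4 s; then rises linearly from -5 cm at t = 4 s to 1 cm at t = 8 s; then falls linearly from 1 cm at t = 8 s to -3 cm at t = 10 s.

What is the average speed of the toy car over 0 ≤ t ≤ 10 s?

1.9 cm/s

Average speed = (total path length)/(elapsed time); on a piecewise-linear x-t graph the path length is Σ|Δx|.
0–4 s: |Δx| = |-5 − 4| = 9 cm
4–8 s: |Δx| = |1 − -5| = 6 cm
8–10 s: |Δx| = |-3 − 1| = 4 cm
Total path = 19 cm; average speed = 19/10 = 1.9 cm/s.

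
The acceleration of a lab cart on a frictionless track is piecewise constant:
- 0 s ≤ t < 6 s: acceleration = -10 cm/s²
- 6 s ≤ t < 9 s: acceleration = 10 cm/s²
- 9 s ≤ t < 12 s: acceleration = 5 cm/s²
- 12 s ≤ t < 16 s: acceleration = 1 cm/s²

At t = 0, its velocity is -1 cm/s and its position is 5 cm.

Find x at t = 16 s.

On each constant-a segment, Δv = aΔt and Δx = v₀Δt + ½aΔt²; chain segment to segment.
0–6 s: v starts -1 cm/s; Δx = -1·6 + ½·-10·6² = -186 cm; v ends -61 cm/s.
6–9 s: v starts -61 cm/s; Δx = -61·3 + ½·10·3² = -138 cm; v ends -31 cm/s.
9–12 s: v starts -31 cm/s; Δx = -31·3 + ½·5·3² = -70.5 cm; v ends -16 cm/s.
12–16 s: v starts -16 cm/s; Δx = -16·4 + ½·1·4² = -56 cm; v ends -12 cm/s.
x(16) = 5 + Σ Δx = -445.5 cm.

-445.5 cm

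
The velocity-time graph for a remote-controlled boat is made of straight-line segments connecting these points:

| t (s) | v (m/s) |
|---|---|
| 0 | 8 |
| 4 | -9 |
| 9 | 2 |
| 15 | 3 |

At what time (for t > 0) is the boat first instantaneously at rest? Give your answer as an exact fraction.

v changes sign on 0–4 s (from 8 to -9); the graph is linear there, so v = 0 at t = 0 + (-8)·(4 − 0)/(-9 − 8) = 32/17 s.

t = 32/17 s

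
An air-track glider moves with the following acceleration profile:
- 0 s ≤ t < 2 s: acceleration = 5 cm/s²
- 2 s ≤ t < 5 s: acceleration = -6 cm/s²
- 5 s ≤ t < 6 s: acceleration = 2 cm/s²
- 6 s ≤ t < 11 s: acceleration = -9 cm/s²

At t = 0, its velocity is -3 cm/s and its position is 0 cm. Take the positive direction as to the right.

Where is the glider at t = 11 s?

On each constant-a segment, Δv = aΔt and Δx = v₀Δt + ½aΔt²; chain segment to segment.
0–2 s: v starts -3 cm/s; Δx = -3·2 + ½·5·2² = 4 cm; v ends 7 cm/s.
2–5 s: v starts 7 cm/s; Δx = 7·3 + ½·-6·3² = -6 cm; v ends -11 cm/s.
5–6 s: v starts -11 cm/s; Δx = -11·1 + ½·2·1² = -10 cm; v ends -9 cm/s.
6–11 s: v starts -9 cm/s; Δx = -9·5 + ½·-9·5² = -157.5 cm; v ends -54 cm/s.
x(11) = 0 + Σ Δx = -169.5 cm.

-169.5 cm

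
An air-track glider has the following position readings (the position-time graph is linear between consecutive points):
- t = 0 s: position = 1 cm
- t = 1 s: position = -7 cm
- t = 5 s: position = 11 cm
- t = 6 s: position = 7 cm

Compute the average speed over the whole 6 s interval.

Average speed = (total path length)/(elapsed time); on a piecewise-linear x-t graph the path length is Σ|Δx|.
0–1 s: |Δx| = |-7 − 1| = 8 cm
1–5 s: |Δx| = |11 − -7| = 18 cm
5–6 s: |Δx| = |7 − 11| = 4 cm
Total path = 30 cm; average speed = 30/6 = 5 cm/s.

5 cm/s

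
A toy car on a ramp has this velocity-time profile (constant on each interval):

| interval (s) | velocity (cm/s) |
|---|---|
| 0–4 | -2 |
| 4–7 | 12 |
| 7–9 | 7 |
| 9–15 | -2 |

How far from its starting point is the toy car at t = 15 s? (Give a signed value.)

30 cm

Displacement is the signed area under the v-t curve.
0–4 s: -2 × 4 = -8 cm
4–7 s: 12 × 3 = 36 cm
7–9 s: 7 × 2 = 14 cm
9–15 s: -2 × 6 = -12 cm
Net displacement = 30 cm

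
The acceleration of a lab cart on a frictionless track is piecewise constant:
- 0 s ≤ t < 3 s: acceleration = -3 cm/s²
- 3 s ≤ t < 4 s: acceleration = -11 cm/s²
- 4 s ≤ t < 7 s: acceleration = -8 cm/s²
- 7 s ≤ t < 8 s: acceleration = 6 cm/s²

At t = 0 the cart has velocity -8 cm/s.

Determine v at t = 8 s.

-46 cm/s

Δv equals the area under the a-t graph; then v = v₀ + Δv.
0–3 s: -3 × 3 = -9 cm/s
3–4 s: -11 × 1 = -11 cm/s
4–7 s: -8 × 3 = -24 cm/s
7–8 s: 6 × 1 = 6 cm/s
Δv = -38 cm/s, so v(8) = -8 + (-38) = -46 cm/s.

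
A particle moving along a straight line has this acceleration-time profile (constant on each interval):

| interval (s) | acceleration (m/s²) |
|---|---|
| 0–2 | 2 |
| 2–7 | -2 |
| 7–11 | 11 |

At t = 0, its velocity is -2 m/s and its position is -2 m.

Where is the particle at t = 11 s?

On each constant-a segment, Δv = aΔt and Δx = v₀Δt + ½aΔt²; chain segment to segment.
0–2 s: v starts -2 m/s; Δx = -2·2 + ½·2·2² = 0 m; v ends 2 m/s.
2–7 s: v starts 2 m/s; Δx = 2·5 + ½·-2·5² = -15 m; v ends -8 m/s.
7–11 s: v starts -8 m/s; Δx = -8·4 + ½·11·4² = 56 m; v ends 36 m/s.
x(11) = -2 + Σ Δx = 39 m.

39 m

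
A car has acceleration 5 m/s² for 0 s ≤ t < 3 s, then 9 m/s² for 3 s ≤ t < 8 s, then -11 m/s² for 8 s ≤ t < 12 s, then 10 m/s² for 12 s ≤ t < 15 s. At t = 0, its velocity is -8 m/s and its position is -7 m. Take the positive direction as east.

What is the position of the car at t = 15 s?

328 m

On each constant-a segment, Δv = aΔt and Δx = v₀Δt + ½aΔt²; chain segment to segment.
0–3 s: v starts -8 m/s; Δx = -8·3 + ½·5·3² = -1.5 m; v ends 7 m/s.
3–8 s: v starts 7 m/s; Δx = 7·5 + ½·9·5² = 147.5 m; v ends 52 m/s.
8–12 s: v starts 52 m/s; Δx = 52·4 + ½·-11·4² = 120 m; v ends 8 m/s.
12–15 s: v starts 8 m/s; Δx = 8·3 + ½·10·3² = 69 m; v ends 38 m/s.
x(15) = -7 + Σ Δx = 328 m.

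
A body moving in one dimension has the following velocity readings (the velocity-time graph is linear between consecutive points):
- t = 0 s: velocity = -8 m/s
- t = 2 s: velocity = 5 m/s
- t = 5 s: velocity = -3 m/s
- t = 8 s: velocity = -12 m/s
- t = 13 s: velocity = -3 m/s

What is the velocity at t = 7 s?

On 5–8 s the graph is linear from -3 to -12 m/s: v(7) = -3 + (-12 − -3)·(7 − 5)/(8 − 5) = -9 m/s.

-9 m/s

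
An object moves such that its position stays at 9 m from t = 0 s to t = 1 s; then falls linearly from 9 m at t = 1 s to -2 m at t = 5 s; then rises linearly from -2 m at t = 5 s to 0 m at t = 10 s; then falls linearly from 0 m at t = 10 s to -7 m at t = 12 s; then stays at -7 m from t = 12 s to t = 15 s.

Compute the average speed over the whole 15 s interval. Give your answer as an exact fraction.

4/3 m/s

Average speed = (total path length)/(elapsed time); on a piecewise-linear x-t graph the path length is Σ|Δx|.
0–1 s: |Δx| = |9 − 9| = 0 m
1–5 s: |Δx| = |-2 − 9| = 11 m
5–10 s: |Δx| = |0 − -2| = 2 m
10–12 s: |Δx| = |-7 − 0| = 7 m
12–15 s: |Δx| = |-7 − -7| = 0 m
Total path = 20 m; average speed = 20/15 = 4/3 m/s.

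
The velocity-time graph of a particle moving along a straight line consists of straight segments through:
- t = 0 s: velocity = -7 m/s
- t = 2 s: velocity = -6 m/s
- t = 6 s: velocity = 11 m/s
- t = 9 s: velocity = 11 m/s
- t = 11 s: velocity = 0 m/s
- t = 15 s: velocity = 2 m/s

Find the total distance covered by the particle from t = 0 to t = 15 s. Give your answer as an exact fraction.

1351/17 m

Distance (not displacement) is the total path length: add the absolute areas under v-t.
0–2 s: |½(-7 + -6)(2)| = 13 m
2–6 s: v = 0 at t = 58/17 s; triangle areas 72/17 + 242/17 = 314/17 m
6–9 s: |11| × 3 = 33 m
9–11 s: |½(11 + 0)(2)| = 11 m
11–15 s: |½(0 + 2)(4)| = 4 m
Total distance = 1351/17 m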